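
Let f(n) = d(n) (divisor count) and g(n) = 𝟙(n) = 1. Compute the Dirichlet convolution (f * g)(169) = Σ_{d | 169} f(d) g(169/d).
(d * 𝟙)(169) = 6

Divisors of 169: [1, 13, 169]. For each d | 169:
  d = 1: d(1) · 𝟙(169/1) = 1 · 1 = 1
  d = 13: d(13) · 𝟙(169/13) = 2 · 1 = 2
  d = 169: d(169) · 𝟙(169/169) = 3 · 1 = 3
Summing: (d * 𝟙)(169) = 1 + 2 + 3 = 6.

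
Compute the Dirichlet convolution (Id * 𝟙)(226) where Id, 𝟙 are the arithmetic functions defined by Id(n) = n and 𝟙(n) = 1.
(Id * 𝟙)(226) = 342

Divisors of 226: [1, 2, 113, 226]. For each d | 226:
  d = 1: Id(1) · 𝟙(226/1) = 1 · 1 = 1
  d = 2: Id(2) · 𝟙(226/2) = 2 · 1 = 2
  d = 113: Id(113) · 𝟙(226/113) = 113 · 1 = 113
  d = 226: Id(226) · 𝟙(226/226) = 226 · 1 = 226
Summing: (Id * 𝟙)(226) = 1 + 2 + 113 + 226 = 342.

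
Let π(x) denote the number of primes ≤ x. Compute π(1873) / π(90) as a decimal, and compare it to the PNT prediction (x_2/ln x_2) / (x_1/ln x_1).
π(1873)/π(90) = 287/24 ≈ 11.9583;  PNT prediction ≈ 12.4277.

π(90) = 24 and π(1873) = 287, so π(1873)/π(90) ≈ 11.9583. The PNT-predicted ratio is (1873/ln(1873)) / (90/ln(90)) ≈ 12.4277. The two agree to within a few percent, as expected.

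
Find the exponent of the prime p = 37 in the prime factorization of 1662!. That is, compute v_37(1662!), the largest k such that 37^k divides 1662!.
v_37(1662!) = 45

Legendre's formula: v_p(n!) = Σ_{k ≥ 1} ⌊n / p^k⌋. For p = 37, n = 1662, the terms are:
  ⌊1662/37^1⌋ = ⌊1662/37⌋ = 44
  ⌊1662/37^2⌋ = ⌊1662/1369⌋ = 1
(the next term ⌊1662/37^3⌋ = 0, terminating the sum). Summing: v_37(1662!) = 44 + 1 = 45.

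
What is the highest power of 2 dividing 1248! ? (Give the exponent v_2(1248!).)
v_2(1248!) = 1244

Legendre's formula: v_p(n!) = Σ_{k ≥ 1} ⌊n / p^k⌋. For p = 2, n = 1248, the terms are:
  ⌊1248/2^1⌋ = ⌊1248/2⌋ = 624
  ⌊1248/2^2⌋ = ⌊1248/4⌋ = 312
  ⌊1248/2^3⌋ = ⌊1248/8⌋ = 156
  ⌊1248/2^4⌋ = ⌊1248/16⌋ = 78
  ⌊1248/2^5⌋ = ⌊1248/32⌋ = 39
  ⌊1248/2^6⌋ = ⌊1248/64⌋ = 19
  ⌊1248/2^7⌋ = ⌊1248/128⌋ = 9
  ⌊1248/2^8⌋ = ⌊1248/256⌋ = 4
  ⌊1248/2^9⌋ = ⌊1248/512⌋ = 2
  ⌊1248/2^10⌋ = ⌊1248/1024⌋ = 1
(the next term ⌊1248/2^11⌋ = 0, terminating the sum). Summing: v_2(1248!) = 624 + 312 + 156 + 78 + 39 + 19 + 9 + 4 + 2 + 1 = 1244.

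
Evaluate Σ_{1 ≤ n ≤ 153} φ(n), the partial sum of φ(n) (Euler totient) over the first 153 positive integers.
Σ_{n ≤ 153} φ(n) = 7176

Compute φ(n) for each 1 ≤ n ≤ 153: φ(1) = 1, φ(2) = 1, φ(3) = 2, φ(4) = 2, φ(5) = 4, φ(6) = 2, φ(7) = 6, φ(8) = 4, φ(9) = 6, φ(10) = 4, φ(11) = 10, φ(12) = 4, φ(13) = 12, φ(14) = 6, φ(15) = 8, φ(16) = 8, φ(17) = 16, φ(18) = 6, φ(19) = 18, φ(20) = 8, φ(21) = 12, φ(22) = 10, φ(23) = 22, φ(24) = 8, φ(25) = 20, φ(26) = 12, φ(27) = 18, φ(28) = 12, φ(29) = 28, φ(30) = 8, φ(31) = 30, φ(32) = 16, φ(33) = 20, φ(34) = 16, φ(35) = 24, φ(36) = 12, φ(37) = 36, φ(38) = 18, φ(39) = 24, φ(40) = 16, φ(41) = 40, φ(42) = 12, φ(43) = 42, φ(44) = 20, φ(45) = 24, φ(46) = 22, φ(47) = 46, φ(48) = 16, φ(49) = 42, φ(50) = 20, φ(51) = 32, φ(52) = 24, φ(53) = 52, φ(54) = 18, φ(55) = 40, φ(56) = 24, φ(57) = 36, φ(58) = 28, φ(59) = 58, φ(60) = 16, φ(61) = 60, φ(62) = 30, φ(63) = 36, φ(64) = 32, φ(65) = 48, φ(66) = 20, φ(67) = 66, φ(68) = 32, φ(69) = 44, φ(70) = 24, φ(71) = 70, φ(72) = 24, φ(73) = 72, φ(74) = 36, φ(75) = 40, φ(76) = 36, φ(77) = 60, φ(78) = 24, φ(79) = 78, φ(80) = 32, φ(81) = 54, φ(82) = 40, φ(83) = 82, φ(84) = 24, φ(85) = 64, φ(86) = 42, φ(87) = 56, φ(88) = 40, φ(89) = 88, φ(90) = 24, φ(91) = 72, φ(92) = 44, φ(93) = 60, φ(94) = 46, φ(95) = 72, φ(96) = 32, φ(97) = 96, φ(98) = 42, φ(99) = 60, φ(100) = 40, φ(101) = 100, φ(102) = 32, φ(103) = 102, φ(104) = 48, φ(105) = 48, φ(106) = 52, φ(107) = 106, φ(108) = 36, φ(109) = 108, φ(110) = 40, φ(111) = 72, φ(112) = 48, φ(113) = 112, φ(114) = 36, φ(115) = 88, φ(116) = 56, φ(117) = 72, φ(118) = 58, φ(119) = 96, φ(120) = 32, φ(121) = 110, φ(122) = 60, φ(123) = 80, φ(124) = 60, φ(125) = 100, φ(126) = 36, φ(127) = 126, φ(128) = 64, φ(129) = 84, φ(130) = 48, φ(131) = 130, φ(132) = 40, φ(133) = 108, φ(134) = 66, φ(135) = 72, φ(136) = 64, φ(137) = 136, φ(138) = 44, φ(139) = 138, φ(140) = 48, φ(141) = 92, φ(142) = 70, φ(143) = 120, φ(144) = 48, φ(145) = 112, φ(146) = 72, φ(147) = 84, φ(148) = 72, φ(149) = 148, φ(150) = 40, φ(151) = 150, φ(152) = 72, φ(153) = 96. Summing all 153 values: 7176. (Average order: Σ_{n ≤ x} φ(n) ~ (3/π²) x². For x = 153, (3/π²)·153² ≈ 7115.48.)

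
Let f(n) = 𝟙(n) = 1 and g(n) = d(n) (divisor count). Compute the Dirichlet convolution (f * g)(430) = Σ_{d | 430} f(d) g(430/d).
(𝟙 * d)(430) = 27

Divisors of 430: [1, 2, 5, 10, 43, 86, 215, 430]. For each d | 430:
  d = 1: 𝟙(1) · d(430/1) = 1 · 8 = 8
  d = 2: 𝟙(2) · d(430/2) = 1 · 4 = 4
  d = 5: 𝟙(5) · d(430/5) = 1 · 4 = 4
  d = 10: 𝟙(10) · d(430/10) = 1 · 2 = 2
  d = 43: 𝟙(43) · d(430/43) = 1 · 4 = 4
  d = 86: 𝟙(86) · d(430/86) = 1 · 2 = 2
  d = 215: 𝟙(215) · d(430/215) = 1 · 2 = 2
  d = 430: 𝟙(430) · d(430/430) = 1 · 1 = 1
Summing: (𝟙 * d)(430) = 8 + 4 + 4 + 2 + 4 + 2 + 2 + 1 = 27.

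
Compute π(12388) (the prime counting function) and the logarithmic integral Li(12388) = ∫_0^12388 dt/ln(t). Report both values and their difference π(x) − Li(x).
π(12388) = 1478;  Li(12388) ≈ 1502.34;  π(x) − Li(x) ≈ -24.34.

Direct count of primes ≤ 12388 gives π(12388) = 1478. Numerical evaluation of the logarithmic integral gives Li(12388) ≈ 1502.34. The difference π(x) − Li(x) ≈ -24.34 is typically negative for small/moderate x (Li(x) overestimates), though Littlewood's theorem shows this sign changes infinitely often.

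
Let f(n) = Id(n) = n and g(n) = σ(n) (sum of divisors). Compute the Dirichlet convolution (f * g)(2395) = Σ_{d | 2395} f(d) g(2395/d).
(Id * σ)(2395) = 10549

Divisors of 2395: [1, 5, 479, 2395]. For each d | 2395:
  d = 1: Id(1) · σ(2395/1) = 1 · 2880 = 2880
  d = 5: Id(5) · σ(2395/5) = 5 · 480 = 2400
  d = 479: Id(479) · σ(2395/479) = 479 · 6 = 2874
  d = 2395: Id(2395) · σ(2395/2395) = 2395 · 1 = 2395
Summing: (Id * σ)(2395) = 2880 + 2400 + 2874 + 2395 = 10549.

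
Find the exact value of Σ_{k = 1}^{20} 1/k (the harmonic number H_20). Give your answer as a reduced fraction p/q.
H_20 = 55835135/15519504

Direct summation: H_20 = 1 + 1/2 + ... + 1/20. The least common denominator is lcm(1, ..., 20) = 232792560; over this denominator the numerator is 232792560 + 116396280 + 77597520 + 58198140 + 46558512 + 38798760 + 33256080 + 29099070 + 25865840 + 23279256 + 21162960 + 19399380 + 17907120 + 16628040 + 15519504 + 14549535 + 13693680 + 12932920 + 12252240 + 11639628 = 837527025, so H_20 = 837527025/232792560; reducing by gcd(837527025, 232792560) = 15 gives 55835135/15519504 ≈ 3.59774. (The PNT-adjacent estimate ln(20) + γ ≈ 3.57295 matches within O(1/n).)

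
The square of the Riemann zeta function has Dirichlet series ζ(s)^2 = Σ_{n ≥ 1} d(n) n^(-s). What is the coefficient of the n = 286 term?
d(286) = 8

ζ(s)^2 = (Σ 1/m^s)(Σ 1/k^s). The coefficient of 1/n^s in the product is the number of ordered pairs (m, k) with mk = n, which equals d(n). For n = 286, divisors are [1, 2, 11, 13, 22, 26, 143, 286], so d(286) = 8.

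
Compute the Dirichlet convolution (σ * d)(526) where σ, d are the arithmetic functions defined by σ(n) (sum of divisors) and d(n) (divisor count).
(σ * d)(526) = 1330

Divisors of 526: [1, 2, 263, 526]. For each d | 526:
  d = 1: σ(1) · d(526/1) = 1 · 4 = 4
  d = 2: σ(2) · d(526/2) = 3 · 2 = 6
  d = 263: σ(263) · d(526/263) = 264 · 2 = 528
  d = 526: σ(526) · d(526/526) = 792 · 1 = 792
Summing: (σ * d)(526) = 4 + 6 + 528 + 792 = 1330.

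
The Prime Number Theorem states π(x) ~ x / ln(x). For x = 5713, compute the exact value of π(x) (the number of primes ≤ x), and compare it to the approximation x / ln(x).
π(5713) = 752;  x/ln(x) ≈ 660.42;  relative error ≈ 12.18%.

Directly count primes up to 5713: π(5713) = 752. The PNT approximation gives 5713/ln(5713) ≈ 5713/8.65050 ≈ 660.42. Relative error (π(x) − x/ln(x)) / π(x) ≈ 12.18%; the approximation is known to undercount slightly (Li(x) is a better estimate).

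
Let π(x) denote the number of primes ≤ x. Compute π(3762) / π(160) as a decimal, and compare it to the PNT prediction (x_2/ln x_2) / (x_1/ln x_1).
π(3762)/π(160) = 523/37 ≈ 14.1351;  PNT prediction ≈ 14.4946.

π(160) = 37 and π(3762) = 523, so π(3762)/π(160) ≈ 14.1351. The PNT-predicted ratio is (3762/ln(3762)) / (160/ln(160)) ≈ 14.4946. The two agree to within a few percent, as expected.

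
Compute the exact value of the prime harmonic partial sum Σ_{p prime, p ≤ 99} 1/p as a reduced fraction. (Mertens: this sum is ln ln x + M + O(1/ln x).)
Σ 1/p = 4156517583588203716343221884611037839/2305567963945518424753102147331756070

π(99) = 25, so the primes ≤ 99 are [2, 3, 5, 7, 11, 13, 17, 19, 23, 29, 31, 37, 41, 43, 47, 53, 59, 61, 67, 71, 73, 79, 83, 89, 97]. Summing 1/p over these primes: 4156517583588203716343221884611037839/2305567963945518424753102147331756070 ≈ 1.8028. Mertens estimate ln ln(99) + 0.2615 ≈ 1.7865.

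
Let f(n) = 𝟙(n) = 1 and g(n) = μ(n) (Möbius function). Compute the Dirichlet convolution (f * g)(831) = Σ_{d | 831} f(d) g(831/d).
(𝟙 * μ)(831) = 0

Divisors of 831: [1, 3, 277, 831]. For each d | 831:
  d = 1: 𝟙(1) · μ(831/1) = 1 · 1 = 1
  d = 3: 𝟙(3) · μ(831/3) = 1 · -1 = -1
  d = 277: 𝟙(277) · μ(831/277) = 1 · -1 = -1
  d = 831: 𝟙(831) · μ(831/831) = 1 · 1 = 1
Summing: (𝟙 * μ)(831) = 1 + -1 + -1 + 1 = 0.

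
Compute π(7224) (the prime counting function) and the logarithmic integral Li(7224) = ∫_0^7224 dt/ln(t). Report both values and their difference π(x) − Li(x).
π(7224) = 923;  Li(7224) ≈ 939.59;  π(x) − Li(x) ≈ -16.59.

Direct count of primes ≤ 7224 gives π(7224) = 923. Numerical evaluation of the logarithmic integral gives Li(7224) ≈ 939.59. The difference π(x) − Li(x) ≈ -16.59 is typically negative for small/moderate x (Li(x) overestimates), though Littlewood's theorem shows this sign changes infinitely often.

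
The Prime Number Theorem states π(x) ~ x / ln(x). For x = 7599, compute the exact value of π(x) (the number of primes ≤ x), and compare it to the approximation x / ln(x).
π(7599) = 965;  x/ln(x) ≈ 850.40;  relative error ≈ 11.88%.

Directly count primes up to 7599: π(7599) = 965. The PNT approximation gives 7599/ln(7599) ≈ 7599/8.93577 ≈ 850.40. Relative error (π(x) − x/ln(x)) / π(x) ≈ 11.88%; the approximation is known to undercount slightly (Li(x) is a better estimate).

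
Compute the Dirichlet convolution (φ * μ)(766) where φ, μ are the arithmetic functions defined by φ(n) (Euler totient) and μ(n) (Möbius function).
(φ * μ)(766) = 0

Divisors of 766: [1, 2, 383, 766]. For each d | 766:
  d = 1: φ(1) · μ(766/1) = 1 · 1 = 1
  d = 2: φ(2) · μ(766/2) = 1 · -1 = -1
  d = 383: φ(383) · μ(766/383) = 382 · -1 = -382
  d = 766: φ(766) · μ(766/766) = 382 · 1 = 382
Summing: (φ * μ)(766) = 1 + -1 + -382 + 382 = 0.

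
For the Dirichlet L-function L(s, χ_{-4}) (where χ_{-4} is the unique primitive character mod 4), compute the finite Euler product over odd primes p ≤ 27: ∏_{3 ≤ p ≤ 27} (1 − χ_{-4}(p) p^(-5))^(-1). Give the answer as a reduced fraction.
∏ = 19221914719363107239019289471588875/19296053991287416836128860852453376

The odd primes p ≤ 27 are [3, 5, 7, 11, 13, 17, 19, 23]. For each, χ(p) = 1 if p ≡ 1 mod 4, χ(p) = −1 if p ≡ 3 mod 4. Taking (1 − χ(p)/p^5)^(-1) = p^5/(p^5 − χ(p)): (1 − (-1)/3^5)^(-1) · (1 − (1)/5^5)^(-1) · (1 − (-1)/7^5)^(-1) · (1 − (-1)/11^5)^(-1) · (1 − (1)/13^5)^(-1) · (1 − (1)/17^5)^(-1) · (1 − (-1)/19^5)^(-1) · (1 − (-1)/23^5)^(-1) = 19221914719363107239019289471588875/19296053991287416836128860852453376.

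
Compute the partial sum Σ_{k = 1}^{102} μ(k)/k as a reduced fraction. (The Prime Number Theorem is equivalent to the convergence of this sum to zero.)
Σ μ(k)/k = 2660830183286759736179348593747906673/232862364358497360900063316880507363070

Values of μ(k) for 1 ≤ k ≤ 102: μ(1) = 1, μ(2) = -1, μ(3) = -1, μ(5) = -1, μ(6) = 1, μ(7) = -1, μ(10) = 1, μ(11) = -1, μ(13) = -1, μ(14) = 1, μ(15) = 1, μ(17) = -1, μ(19) = -1, μ(21) = 1, μ(22) = 1, μ(23) = -1, μ(26) = 1, μ(29) = -1, μ(30) = -1, μ(31) = -1, μ(33) = 1, μ(34) = 1, μ(35) = 1, μ(37) = -1, μ(38) = 1, μ(39) = 1, μ(41) = -1, μ(42) = -1, μ(43) = -1, μ(46) = 1, μ(47) = -1, μ(51) = 1, μ(53) = -1, μ(55) = 1, μ(57) = 1, μ(58) = 1, μ(59) = -1, μ(61) = -1, μ(62) = 1, μ(65) = 1, μ(66) = -1, μ(67) = -1, μ(69) = 1, μ(70) = -1, μ(71) = -1, μ(73) = -1, μ(74) = 1, μ(77) = 1, μ(78) = -1, μ(79) = -1, μ(82) = 1, μ(83) = -1, μ(85) = 1, μ(86) = 1, μ(87) = 1, μ(89) = -1, μ(91) = 1, μ(93) = 1, μ(94) = 1, μ(95) = 1, μ(97) = -1, μ(101) = -1, μ(102) = -1, with μ = 0 on non-squarefree integers. Summing μ(k)/k for k where μ(k) ≠ 0 gives 2660830183286759736179348593747906673/232862364358497360900063316880507363070 ≈ 0.0114. (PNT ⟺ this sum → 0 as n → ∞.)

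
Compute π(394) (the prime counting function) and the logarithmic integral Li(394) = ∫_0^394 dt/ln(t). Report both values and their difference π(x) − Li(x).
π(394) = 77;  Li(394) ≈ 84.42;  π(x) − Li(x) ≈ -7.42.

Direct count of primes ≤ 394 gives π(394) = 77. Numerical evaluation of the logarithmic integral gives Li(394) ≈ 84.42. The difference π(x) − Li(x) ≈ -7.42 is typically negative for small/moderate x (Li(x) overestimates), though Littlewood's theorem shows this sign changes infinitely often.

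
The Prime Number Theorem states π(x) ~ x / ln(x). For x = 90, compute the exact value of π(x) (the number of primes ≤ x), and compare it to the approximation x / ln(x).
π(90) = 24;  x/ln(x) ≈ 20.00;  relative error ≈ 16.66%.

Directly count primes up to 90: π(90) = 24. The PNT approximation gives 90/ln(90) ≈ 90/4.49981 ≈ 20.00. Relative error (π(x) − x/ln(x)) / π(x) ≈ 16.66%; the approximation is known to undercount slightly (Li(x) is a better estimate).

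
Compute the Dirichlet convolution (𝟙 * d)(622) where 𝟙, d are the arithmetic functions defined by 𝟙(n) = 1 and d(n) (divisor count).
(𝟙 * d)(622) = 9

Divisors of 622: [1, 2, 311, 622]. For each d | 622:
  d = 1: 𝟙(1) · d(622/1) = 1 · 4 = 4
  d = 2: 𝟙(2) · d(622/2) = 1 · 2 = 2
  d = 311: 𝟙(311) · d(622/311) = 1 · 2 = 2
  d = 622: 𝟙(622) · d(622/622) = 1 · 1 = 1
Summing: (𝟙 * d)(622) = 4 + 2 + 2 + 1 = 9.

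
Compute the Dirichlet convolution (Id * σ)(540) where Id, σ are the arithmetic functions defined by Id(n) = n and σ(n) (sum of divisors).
(Id * σ)(540) = 26554

Divisors of 540: [1, 2, 3, 4, 5, 6, 9, 10, 12, 15, 18, 20, 27, 30, 36, 45, 54, 60, 90, 108, 135, 180, 270, 540]. For each d | 540:
  d = 1: Id(1) · σ(540/1) = 1 · 1680 = 1680
  d = 2: Id(2) · σ(540/2) = 2 · 720 = 1440
  d = 3: Id(3) · σ(540/3) = 3 · 546 = 1638
  d = 4: Id(4) · σ(540/4) = 4 · 240 = 960
  d = 5: Id(5) · σ(540/5) = 5 · 280 = 1400
  d = 6: Id(6) · σ(540/6) = 6 · 234 = 1404
  d = 9: Id(9) · σ(540/9) = 9 · 168 = 1512
  d = 10: Id(10) · σ(540/10) = 10 · 120 = 1200
  d = 12: Id(12) · σ(540/12) = 12 · 78 = 936
  d = 15: Id(15) · σ(540/15) = 15 · 91 = 1365
  d = 18: Id(18) · σ(540/18) = 18 · 72 = 1296
  d = 20: Id(20) · σ(540/20) = 20 · 40 = 800
  d = 27: Id(27) · σ(540/27) = 27 · 42 = 1134
  d = 30: Id(30) · σ(540/30) = 30 · 39 = 1170
  d = 36: Id(36) · σ(540/36) = 36 · 24 = 864
  d = 45: Id(45) · σ(540/45) = 45 · 28 = 1260
  d = 54: Id(54) · σ(540/54) = 54 · 18 = 972
  d = 60: Id(60) · σ(540/60) = 60 · 13 = 780
  d = 90: Id(90) · σ(540/90) = 90 · 12 = 1080
  d = 108: Id(108) · σ(540/108) = 108 · 6 = 648
  d = 135: Id(135) · σ(540/135) = 135 · 7 = 945
  d = 180: Id(180) · σ(540/180) = 180 · 4 = 720
  d = 270: Id(270) · σ(540/270) = 270 · 3 = 810
  d = 540: Id(540) · σ(540/540) = 540 · 1 = 540
Summing: (Id * σ)(540) = 1680 + 1440 + 1638 + 960 + 1400 + 1404 + 1512 + 1200 + 936 + 1365 + 1296 + 800 + 1134 + 1170 + 864 + 1260 + 972 + 780 + 1080 + 648 + 945 + 720 + 810 + 540 = 26554.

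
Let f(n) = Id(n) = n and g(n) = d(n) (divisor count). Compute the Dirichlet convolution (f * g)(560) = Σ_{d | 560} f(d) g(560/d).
(Id * d)(560) = 3591

Divisors of 560: [1, 2, 4, 5, 7, 8, 10, 14, 16, 20, 28, 35, 40, 56, 70, 80, 112, 140, 280, 560]. For each d | 560:
  d = 1: Id(1) · d(560/1) = 1 · 20 = 20
  d = 2: Id(2) · d(560/2) = 2 · 16 = 32
  d = 4: Id(4) · d(560/4) = 4 · 12 = 48
  d = 5: Id(5) · d(560/5) = 5 · 10 = 50
  d = 7: Id(7) · d(560/7) = 7 · 10 = 70
  d = 8: Id(8) · d(560/8) = 8 · 8 = 64
  d = 10: Id(10) · d(560/10) = 10 · 8 = 80
  d = 14: Id(14) · d(560/14) = 14 · 8 = 112
  d = 16: Id(16) · d(560/16) = 16 · 4 = 64
  d = 20: Id(20) · d(560/20) = 20 · 6 = 120
  d = 28: Id(28) · d(560/28) = 28 · 6 = 168
  d = 35: Id(35) · d(560/35) = 35 · 5 = 175
  d = 40: Id(40) · d(560/40) = 40 · 4 = 160
  d = 56: Id(56) · d(560/56) = 56 · 4 = 224
  d = 70: Id(70) · d(560/70) = 70 · 4 = 280
  d = 80: Id(80) · d(560/80) = 80 · 2 = 160
  d = 112: Id(112) · d(560/112) = 112 · 2 = 224
  d = 140: Id(140) · d(560/140) = 140 · 3 = 420
  d = 280: Id(280) · d(560/280) = 280 · 2 = 560
  d = 560: Id(560) · d(560/560) = 560 · 1 = 560
Summing: (Id * d)(560) = 20 + 32 + 48 + 50 + 70 + 64 + 80 + 112 + 64 + 120 + 168 + 175 + 160 + 224 + 280 + 160 + 224 + 420 + 560 + 560 = 3591.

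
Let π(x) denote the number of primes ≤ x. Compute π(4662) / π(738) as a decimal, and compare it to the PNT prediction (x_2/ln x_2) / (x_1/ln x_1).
π(4662)/π(738) = 630/130 ≈ 4.8462;  PNT prediction ≈ 4.9386.

π(738) = 130 and π(4662) = 630, so π(4662)/π(738) ≈ 4.8462. The PNT-predicted ratio is (4662/ln(4662)) / (738/ln(738)) ≈ 4.9386. The two agree to within a few percent, as expected.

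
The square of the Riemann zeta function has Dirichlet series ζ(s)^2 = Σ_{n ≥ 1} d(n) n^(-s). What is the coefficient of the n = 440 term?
d(440) = 16

ζ(s)^2 = (Σ 1/m^s)(Σ 1/k^s). The coefficient of 1/n^s in the product is the number of ordered pairs (m, k) with mk = n, which equals d(n). For n = 440, divisors are [1, 2, 4, 5, 8, 10, 11, 20, 22, 40, 44, 55, 88, 110, 220, 440], so d(440) = 16.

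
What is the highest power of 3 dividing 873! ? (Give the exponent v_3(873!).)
v_3(873!) = 434

Legendre's formula: v_p(n!) = Σ_{k ≥ 1} ⌊n / p^k⌋. For p = 3, n = 873, the terms are:
  ⌊873/3^1⌋ = ⌊873/3⌋ = 291
  ⌊873/3^2⌋ = ⌊873/9⌋ = 97
  ⌊873/3^3⌋ = ⌊873/27⌋ = 32
  ⌊873/3^4⌋ = ⌊873/81⌋ = 10
  ⌊873/3^5⌋ = ⌊873/243⌋ = 3
  ⌊873/3^6⌋ = ⌊873/729⌋ = 1
(the next term ⌊873/3^7⌋ = 0, terminating the sum). Summing: v_3(873!) = 291 + 97 + 32 + 10 + 3 + 1 = 434.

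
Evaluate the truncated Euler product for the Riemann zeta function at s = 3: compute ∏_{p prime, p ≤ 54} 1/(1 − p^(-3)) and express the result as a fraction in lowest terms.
∏ = 16238292364256237331040396846411171054751/13509219810297755163480275884866445246464

The primes p ≤ 54 are [2, 3, 5, 7, 11, 13, 17, 19, 23, 29, 31, 37, 41, 43, 47, 53]. For each prime, (1 − 1/p^3)^(-1) = p^3 / (p^3 − 1). The product is (1 − 1/2^3)^(-1), (1 − 1/3^3)^(-1), (1 − 1/5^3)^(-1), (1 − 1/7^3)^(-1), (1 − 1/11^3)^(-1), (1 − 1/13^3)^(-1), (1 − 1/17^3)^(-1), (1 − 1/19^3)^(-1), (1 − 1/23^3)^(-1), (1 − 1/29^3)^(-1), (1 − 1/31^3)^(-1), (1 − 1/37^3)^(-1), (1 − 1/41^3)^(-1), (1 − 1/43^3)^(-1), (1 − 1/47^3)^(-1), (1 − 1/53^3)^(-1) = ∏ p^3 / (p^3 − 1) = 16238292364256237331040396846411171054751/13509219810297755163480275884866445246464.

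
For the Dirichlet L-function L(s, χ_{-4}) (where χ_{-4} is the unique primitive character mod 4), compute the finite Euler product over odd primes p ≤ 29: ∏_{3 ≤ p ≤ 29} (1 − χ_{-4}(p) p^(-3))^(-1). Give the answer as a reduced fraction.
∏ = 332738560088645051275/343395528292159193088

The odd primes p ≤ 29 are [3, 5, 7, 11, 13, 17, 19, 23, 29]. For each, χ(p) = 1 if p ≡ 1 mod 4, χ(p) = −1 if p ≡ 3 mod 4. Taking (1 − χ(p)/p^3)^(-1) = p^3/(p^3 − χ(p)): (1 − (-1)/3^3)^(-1) · (1 − (1)/5^3)^(-1) · (1 − (-1)/7^3)^(-1) · (1 − (-1)/11^3)^(-1) · (1 − (1)/13^3)^(-1) · (1 − (1)/17^3)^(-1) · (1 − (-1)/19^3)^(-1) · (1 − (-1)/23^3)^(-1) · (1 − (1)/29^3)^(-1) = 332738560088645051275/343395528292159193088.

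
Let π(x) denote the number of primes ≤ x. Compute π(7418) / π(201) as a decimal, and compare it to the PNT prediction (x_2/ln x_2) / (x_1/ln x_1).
π(7418)/π(201) = 941/46 ≈ 20.4565;  PNT prediction ≈ 21.9623.

π(201) = 46 and π(7418) = 941, so π(7418)/π(201) ≈ 20.4565. The PNT-predicted ratio is (7418/ln(7418)) / (201/ln(201)) ≈ 21.9623. The two agree to within a few percent, as expected.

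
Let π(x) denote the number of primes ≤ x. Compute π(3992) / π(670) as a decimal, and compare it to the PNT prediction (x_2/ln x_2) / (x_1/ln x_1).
π(3992)/π(670) = 550/121 ≈ 4.5455;  PNT prediction ≈ 4.6758.

π(670) = 121 and π(3992) = 550, so π(3992)/π(670) ≈ 4.5455. The PNT-predicted ratio is (3992/ln(3992)) / (670/ln(670)) ≈ 4.6758. The two agree to within a few percent, as expected.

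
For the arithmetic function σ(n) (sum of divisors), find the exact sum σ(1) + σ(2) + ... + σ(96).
Σ_{n ≤ 96} σ(n) = 7657

Compute σ(n) for each 1 ≤ n ≤ 96: σ(1) = 1, σ(2) = 3, σ(3) = 4, σ(4) = 7, σ(5) = 6, σ(6) = 12, σ(7) = 8, σ(8) = 15, σ(9) = 13, σ(10) = 18, σ(11) = 12, σ(12) = 28, σ(13) = 14, σ(14) = 24, σ(15) = 24, σ(16) = 31, σ(17) = 18, σ(18) = 39, σ(19) = 20, σ(20) = 42, σ(21) = 32, σ(22) = 36, σ(23) = 24, σ(24) = 60, σ(25) = 31, σ(26) = 42, σ(27) = 40, σ(28) = 56, σ(29) = 30, σ(30) = 72, σ(31) = 32, σ(32) = 63, σ(33) = 48, σ(34) = 54, σ(35) = 48, σ(36) = 91, σ(37) = 38, σ(38) = 60, σ(39) = 56, σ(40) = 90, σ(41) = 42, σ(42) = 96, σ(43) = 44, σ(44) = 84, σ(45) = 78, σ(46) = 72, σ(47) = 48, σ(48) = 124, σ(49) = 57, σ(50) = 93, σ(51) = 72, σ(52) = 98, σ(53) = 54, σ(54) = 120, σ(55) = 72, σ(56) = 120, σ(57) = 80, σ(58) = 90, σ(59) = 60, σ(60) = 168, σ(61) = 62, σ(62) = 96, σ(63) = 104, σ(64) = 127, σ(65) = 84, σ(66) = 144, σ(67) = 68, σ(68) = 126, σ(69) = 96, σ(70) = 144, σ(71) = 72, σ(72) = 195, σ(73) = 74, σ(74) = 114, σ(75) = 124, σ(76) = 140, σ(77) = 96, σ(78) = 168, σ(79) = 80, σ(80) = 186, σ(81) = 121, σ(82) = 126, σ(83) = 84, σ(84) = 224, σ(85) = 108, σ(86) = 132, σ(87) = 120, σ(88) = 180, σ(89) = 90, σ(90) = 234, σ(91) = 112, σ(92) = 168, σ(93) = 128, σ(94) = 144, σ(95) = 120, σ(96) = 252. Summing all 96 values: 7657. (Average order: Σ_{n ≤ x} σ(n) ~ (π²/12) x². For x = 96, (π²/12)·96² ≈ 7579.86.)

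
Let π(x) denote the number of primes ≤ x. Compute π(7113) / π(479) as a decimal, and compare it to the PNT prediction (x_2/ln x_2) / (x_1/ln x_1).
π(7113)/π(479) = 911/92 ≈ 9.9022;  PNT prediction ≈ 10.3327.

π(479) = 92 and π(7113) = 911, so π(7113)/π(479) ≈ 9.9022. The PNT-predicted ratio is (7113/ln(7113)) / (479/ln(479)) ≈ 10.3327. The two agree to within a few percent, as expected.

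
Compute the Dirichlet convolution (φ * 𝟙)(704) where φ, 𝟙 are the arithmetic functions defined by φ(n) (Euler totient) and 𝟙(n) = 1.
(φ * 𝟙)(704) = 704

Divisors of 704: [1, 2, 4, 8, 11, 16, 22, 32, 44, 64, 88, 176, 352, 704]. For each d | 704:
  d = 1: φ(1) · 𝟙(704/1) = 1 · 1 = 1
  d = 2: φ(2) · 𝟙(704/2) = 1 · 1 = 1
  d = 4: φ(4) · 𝟙(704/4) = 2 · 1 = 2
  d = 8: φ(8) · 𝟙(704/8) = 4 · 1 = 4
  d = 11: φ(11) · 𝟙(704/11) = 10 · 1 = 10
  d = 16: φ(16) · 𝟙(704/16) = 8 · 1 = 8
  d = 22: φ(22) · 𝟙(704/22) = 10 · 1 = 10
  d = 32: φ(32) · 𝟙(704/32) = 16 · 1 = 16
  d = 44: φ(44) · 𝟙(704/44) = 20 · 1 = 20
  d = 64: φ(64) · 𝟙(704/64) = 32 · 1 = 32
  d = 88: φ(88) · 𝟙(704/88) = 40 · 1 = 40
  d = 176: φ(176) · 𝟙(704/176) = 80 · 1 = 80
  d = 352: φ(352) · 𝟙(704/352) = 160 · 1 = 160
  d = 704: φ(704) · 𝟙(704/704) = 320 · 1 = 320
Summing: (φ * 𝟙)(704) = 1 + 1 + 2 + 4 + 10 + 8 + 10 + 16 + 20 + 32 + 40 + 80 + 160 + 320 = 704.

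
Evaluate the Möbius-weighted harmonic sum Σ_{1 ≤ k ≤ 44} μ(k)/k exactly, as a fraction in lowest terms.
Σ μ(k)/k = -137190436674212/6541380665835015

Values of μ(k) for 1 ≤ k ≤ 44: μ(1) = 1, μ(2) = -1, μ(3) = -1, μ(5) = -1, μ(6) = 1, μ(7) = -1, μ(10) = 1, μ(11) = -1, μ(13) = -1, μ(14) = 1, μ(15) = 1, μ(17) = -1, μ(19) = -1, μ(21) = 1, μ(22) = 1, μ(23) = -1, μ(26) = 1, μ(29) = -1, μ(30) = -1, μ(31) = -1, μ(33) = 1, μ(34) = 1, μ(35) = 1, μ(37) = -1, μ(38) = 1, μ(39) = 1, μ(41) = -1, μ(42) = -1, μ(43) = -1, with μ = 0 on non-squarefree integers. Summing μ(k)/k for k where μ(k) ≠ 0 gives -137190436674212/6541380665835015 ≈ -0.0210. (PNT ⟺ this sum → 0 as n → ∞.)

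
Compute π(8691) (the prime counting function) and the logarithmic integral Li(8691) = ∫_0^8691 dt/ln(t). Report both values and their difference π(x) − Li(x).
π(8691) = 1082;  Li(8691) ≈ 1102.95;  π(x) − Li(x) ≈ -20.95.

Direct count of primes ≤ 8691 gives π(8691) = 1082. Numerical evaluation of the logarithmic integral gives Li(8691) ≈ 1102.95. The difference π(x) − Li(x) ≈ -20.95 is typically negative for small/moderate x (Li(x) overestimates), though Littlewood's theorem shows this sign changes infinitely often.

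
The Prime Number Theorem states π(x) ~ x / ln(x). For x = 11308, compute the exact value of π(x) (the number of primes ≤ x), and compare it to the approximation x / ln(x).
π(11308) = 1366;  x/ln(x) ≈ 1211.58;  relative error ≈ 11.30%.

Directly count primes up to 11308: π(11308) = 1366. The PNT approximation gives 11308/ln(11308) ≈ 11308/9.33327 ≈ 1211.58. Relative error (π(x) − x/ln(x)) / π(x) ≈ 11.30%; the approximation is known to undercount slightly (Li(x) is a better estimate).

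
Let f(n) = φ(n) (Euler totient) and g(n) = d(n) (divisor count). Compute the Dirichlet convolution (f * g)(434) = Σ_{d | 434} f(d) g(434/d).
(φ * d)(434) = 768

Divisors of 434: [1, 2, 7, 14, 31, 62, 217, 434]. For each d | 434:
  d = 1: φ(1) · d(434/1) = 1 · 8 = 8
  d = 2: φ(2) · d(434/2) = 1 · 4 = 4
  d = 7: φ(7) · d(434/7) = 6 · 4 = 24
  d = 14: φ(14) · d(434/14) = 6 · 2 = 12
  d = 31: φ(31) · d(434/31) = 30 · 4 = 120
  d = 62: φ(62) · d(434/62) = 30 · 2 = 60
  d = 217: φ(217) · d(434/217) = 180 · 2 = 360
  d = 434: φ(434) · d(434/434) = 180 · 1 = 180
Summing: (φ * d)(434) = 8 + 4 + 24 + 12 + 120 + 60 + 360 + 180 = 768.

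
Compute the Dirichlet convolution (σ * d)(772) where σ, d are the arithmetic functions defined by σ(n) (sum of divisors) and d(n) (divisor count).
(σ * d)(772) = 3136

Divisors of 772: [1, 2, 4, 193, 386, 772]. For each d | 772:
  d = 1: σ(1) · d(772/1) = 1 · 6 = 6
  d = 2: σ(2) · d(772/2) = 3 · 4 = 12
  d = 4: σ(4) · d(772/4) = 7 · 2 = 14
  d = 193: σ(193) · d(772/193) = 194 · 3 = 582
  d = 386: σ(386) · d(772/386) = 582 · 2 = 1164
  d = 772: σ(772) · d(772/772) = 1358 · 1 = 1358
Summing: (σ * d)(772) = 6 + 12 + 14 + 582 + 1164 + 1358 = 3136.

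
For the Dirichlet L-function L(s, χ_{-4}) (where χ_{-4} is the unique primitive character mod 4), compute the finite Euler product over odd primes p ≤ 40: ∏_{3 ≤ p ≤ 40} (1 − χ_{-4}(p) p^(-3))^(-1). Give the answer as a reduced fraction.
∏ = 23039676015771696171729025/23777920687809392849977344

The odd primes p ≤ 40 are [3, 5, 7, 11, 13, 17, 19, 23, 29, 31, 37]. For each, χ(p) = 1 if p ≡ 1 mod 4, χ(p) = −1 if p ≡ 3 mod 4. Taking (1 − χ(p)/p^3)^(-1) = p^3/(p^3 − χ(p)): (1 − (-1)/3^3)^(-1) · (1 − (1)/5^3)^(-1) · (1 − (-1)/7^3)^(-1) · (1 − (-1)/11^3)^(-1) · (1 − (1)/13^3)^(-1) · (1 − (1)/17^3)^(-1) · (1 − (-1)/19^3)^(-1) · (1 − (-1)/23^3)^(-1) · (1 − (1)/29^3)^(-1) · (1 − (-1)/31^3)^(-1) · (1 − (1)/37^3)^(-1) = 23039676015771696171729025/23777920687809392849977344.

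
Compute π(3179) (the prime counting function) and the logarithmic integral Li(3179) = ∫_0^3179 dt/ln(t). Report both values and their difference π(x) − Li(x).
π(3179) = 449;  Li(3179) ≈ 465.04;  π(x) − Li(x) ≈ -16.04.

Direct count of primes ≤ 3179 gives π(3179) = 449. Numerical evaluation of the logarithmic integral gives Li(3179) ≈ 465.04. The difference π(x) − Li(x) ≈ -16.04 is typically negative for small/moderate x (Li(x) overestimates), though Littlewood's theorem shows this sign changes infinitely often.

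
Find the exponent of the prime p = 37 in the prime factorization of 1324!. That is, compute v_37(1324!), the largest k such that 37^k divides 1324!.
v_37(1324!) = 35

Legendre's formula: v_p(n!) = Σ_{k ≥ 1} ⌊n / p^k⌋. For p = 37, n = 1324, the terms are:
  ⌊1324/37^1⌋ = ⌊1324/37⌋ = 35
(the next term ⌊1324/37^2⌋ = 0, terminating the sum). Summing: v_37(1324!) = 35 = 35.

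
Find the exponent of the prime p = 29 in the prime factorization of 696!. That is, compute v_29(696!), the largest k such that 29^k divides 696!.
v_29(696!) = 24

Legendre's formula: v_p(n!) = Σ_{k ≥ 1} ⌊n / p^k⌋. For p = 29, n = 696, the terms are:
  ⌊696/29^1⌋ = ⌊696/29⌋ = 24
(the next term ⌊696/29^2⌋ = 0, terminating the sum). Summing: v_29(696!) = 24 = 24.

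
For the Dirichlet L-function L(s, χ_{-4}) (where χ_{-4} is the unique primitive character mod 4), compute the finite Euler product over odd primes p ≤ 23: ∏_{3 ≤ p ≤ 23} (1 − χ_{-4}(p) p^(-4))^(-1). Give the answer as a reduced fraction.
∏ = 2907090265708363109850475/2939590979896221115088896

The odd primes p ≤ 23 are [3, 5, 7, 11, 13, 17, 19, 23]. For each, χ(p) = 1 if p ≡ 1 mod 4, χ(p) = −1 if p ≡ 3 mod 4. Taking (1 − χ(p)/p^4)^(-1) = p^4/(p^4 − χ(p)): (1 − (-1)/3^4)^(-1) · (1 − (1)/5^4)^(-1) · (1 − (-1)/7^4)^(-1) · (1 − (-1)/11^4)^(-1) · (1 − (1)/13^4)^(-1) · (1 − (1)/17^4)^(-1) · (1 − (-1)/19^4)^(-1) · (1 − (-1)/23^4)^(-1) = 2907090265708363109850475/2939590979896221115088896.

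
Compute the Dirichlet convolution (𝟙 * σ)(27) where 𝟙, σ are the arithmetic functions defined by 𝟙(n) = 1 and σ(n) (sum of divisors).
(𝟙 * σ)(27) = 58

Divisors of 27: [1, 3, 9, 27]. For each d | 27:
  d = 1: 𝟙(1) · σ(27/1) = 1 · 40 = 40
  d = 3: 𝟙(3) · σ(27/3) = 1 · 13 = 13
  d = 9: 𝟙(9) · σ(27/9) = 1 · 4 = 4
  d = 27: 𝟙(27) · σ(27/27) = 1 · 1 = 1
Summing: (𝟙 * σ)(27) = 40 + 13 + 4 + 1 = 58.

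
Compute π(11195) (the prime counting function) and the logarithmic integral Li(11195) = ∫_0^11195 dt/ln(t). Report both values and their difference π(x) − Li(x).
π(11195) = 1355;  Li(11195) ≈ 1375.08;  π(x) − Li(x) ≈ -20.08.

Direct count of primes ≤ 11195 gives π(11195) = 1355. Numerical evaluation of the logarithmic integral gives Li(11195) ≈ 1375.08. The difference π(x) − Li(x) ≈ -20.08 is typically negative for small/moderate x (Li(x) overestimates), though Littlewood's theorem shows this sign changes infinitely often.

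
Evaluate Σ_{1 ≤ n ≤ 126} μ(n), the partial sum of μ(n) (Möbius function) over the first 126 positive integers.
Σ_{n ≤ 126} μ(n) = -1

Compute μ(n) for each 1 ≤ n ≤ 126: μ(1) = 1, μ(2) = -1, μ(3) = -1, μ(4) = 0, μ(5) = -1, μ(6) = 1, μ(7) = -1, μ(8) = 0, μ(9) = 0, μ(10) = 1, μ(11) = -1, μ(12) = 0, μ(13) = -1, μ(14) = 1, μ(15) = 1, μ(16) = 0, μ(17) = -1, μ(18) = 0, μ(19) = -1, μ(20) = 0, μ(21) = 1, μ(22) = 1, μ(23) = -1, μ(24) = 0, μ(25) = 0, μ(26) = 1, μ(27) = 0, μ(28) = 0, μ(29) = -1, μ(30) = -1, μ(31) = -1, μ(32) = 0, μ(33) = 1, μ(34) = 1, μ(35) = 1, μ(36) = 0, μ(37) = -1, μ(38) = 1, μ(39) = 1, μ(40) = 0, μ(41) = -1, μ(42) = -1, μ(43) = -1, μ(44) = 0, μ(45) = 0, μ(46) = 1, μ(47) = -1, μ(48) = 0, μ(49) = 0, μ(50) = 0, μ(51) = 1, μ(52) = 0, μ(53) = -1, μ(54) = 0, μ(55) = 1, μ(56) = 0, μ(57) = 1, μ(58) = 1, μ(59) = -1, μ(60) = 0, μ(61) = -1, μ(62) = 1, μ(63) = 0, μ(64) = 0, μ(65) = 1, μ(66) = -1, μ(67) = -1, μ(68) = 0, μ(69) = 1, μ(70) = -1, μ(71) = -1, μ(72) = 0, μ(73) = -1, μ(74) = 1, μ(75) = 0, μ(76) = 0, μ(77) = 1, μ(78) = -1, μ(79) = -1, μ(80) = 0, μ(81) = 0, μ(82) = 1, μ(83) = -1, μ(84) = 0, μ(85) = 1, μ(86) = 1, μ(87) = 1, μ(88) = 0, μ(89) = -1, μ(90) = 0, μ(91) = 1, μ(92) = 0, μ(93) = 1, μ(94) = 1, μ(95) = 1, μ(96) = 0, μ(97) = -1, μ(98) = 0, μ(99) = 0, μ(100) = 0, μ(101) = -1, μ(102) = -1, μ(103) = -1, μ(104) = 0, μ(105) = -1, μ(106) = 1, μ(107) = -1, μ(108) = 0, μ(109) = -1, μ(110) = -1, μ(111) = 1, μ(112) = 0, μ(113) = -1, μ(114) = -1, μ(115) = 1, μ(116) = 0, μ(117) = 0, μ(118) = 1, μ(119) = 1, μ(120) = 0, μ(121) = 0, μ(122) = 1, μ(123) = 1, μ(124) = 0, μ(125) = 0, μ(126) = 0. Summing all 126 values: -1. (Mertens function M(x) = Σ_{n ≤ x} μ(n); on average M(x) should be small (PNT ⟺ M(x) = o(x)).)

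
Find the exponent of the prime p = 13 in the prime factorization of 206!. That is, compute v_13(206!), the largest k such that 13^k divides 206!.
v_13(206!) = 16

Legendre's formula: v_p(n!) = Σ_{k ≥ 1} ⌊n / p^k⌋. For p = 13, n = 206, the terms are:
  ⌊206/13^1⌋ = ⌊206/13⌋ = 15
  ⌊206/13^2⌋ = ⌊206/169⌋ = 1
(the next term ⌊206/13^3⌋ = 0, terminating the sum). Summing: v_13(206!) = 15 + 1 = 16.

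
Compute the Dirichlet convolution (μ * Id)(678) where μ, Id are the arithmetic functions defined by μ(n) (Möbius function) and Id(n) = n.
(μ * Id)(678) = 224

Divisors of 678: [1, 2, 3, 6, 113, 226, 339, 678]. For each d | 678:
  d = 1: μ(1) · Id(678/1) = 1 · 678 = 678
  d = 2: μ(2) · Id(678/2) = -1 · 339 = -339
  d = 3: μ(3) · Id(678/3) = -1 · 226 = -226
  d = 6: μ(6) · Id(678/6) = 1 · 113 = 113
  d = 113: μ(113) · Id(678/113) = -1 · 6 = -6
  d = 226: μ(226) · Id(678/226) = 1 · 3 = 3
  d = 339: μ(339) · Id(678/339) = 1 · 2 = 2
  d = 678: μ(678) · Id(678/678) = -1 · 1 = -1
Summing: (μ * Id)(678) = 678 + -339 + -226 + 113 + -6 + 3 + 2 + -1 = 224.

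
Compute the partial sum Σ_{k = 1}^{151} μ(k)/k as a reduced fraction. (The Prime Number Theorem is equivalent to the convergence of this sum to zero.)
Σ μ(k)/k = 498553581288971583508015817946071430122138094746515981177/75106511663943725776296745409664000450228387787452181363970

Values of μ(k) for 1 ≤ k ≤ 151: μ(1) = 1, μ(2) = -1, μ(3) = -1, μ(5) = -1, μ(6) = 1, μ(7) = -1, μ(10) = 1, μ(11) = -1, μ(13) = -1, μ(14) = 1, μ(15) = 1, μ(17) = -1, μ(19) = -1, μ(21) = 1, μ(22) = 1, μ(23) = -1, μ(26) = 1, μ(29) = -1, μ(30) = -1, μ(31) = -1, μ(33) = 1, μ(34) = 1, μ(35) = 1, μ(37) = -1, μ(38) = 1, μ(39) = 1, μ(41) = -1, μ(42) = -1, μ(43) = -1, μ(46) = 1, μ(47) = -1, μ(51) = 1, μ(53) = -1, μ(55) = 1, μ(57) = 1, μ(58) = 1, μ(59) = -1, μ(61) = -1, μ(62) = 1, μ(65) = 1, μ(66) = -1, μ(67) = -1, μ(69) = 1, μ(70) = -1, μ(71) = -1, μ(73) = -1, μ(74) = 1, μ(77) = 1, μ(78) = -1, μ(79) = -1, μ(82) = 1, μ(83) = -1, μ(85) = 1, μ(86) = 1, μ(87) = 1, μ(89) = -1, μ(91) = 1, μ(93) = 1, μ(94) = 1, μ(95) = 1, μ(97) = -1, μ(101) = -1, μ(102) = -1, μ(103) = -1, μ(105) = -1, μ(106) = 1, μ(107) = -1, μ(109) = -1, μ(110) = -1, μ(111) = 1, μ(113) = -1, μ(114) = -1, μ(115) = 1, μ(118) = 1, μ(119) = 1, μ(122) = 1, μ(123) = 1, μ(127) = -1, μ(129) = 1, μ(130) = -1, μ(131) = -1, μ(133) = 1, μ(134) = 1, μ(137) = -1, μ(138) = -1, μ(139) = -1, μ(141) = 1, μ(142) = 1, μ(143) = 1, μ(145) = 1, μ(146) = 1, μ(149) = -1, μ(151) = -1, with μ = 0 on non-squarefree integers. Summing μ(k)/k for k where μ(k) ≠ 0 gives 498553581288971583508015817946071430122138094746515981177/75106511663943725776296745409664000450228387787452181363970 ≈ 0.0066. (PNT ⟺ this sum → 0 as n → ∞.)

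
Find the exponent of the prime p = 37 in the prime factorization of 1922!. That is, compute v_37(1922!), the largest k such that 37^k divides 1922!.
v_37(1922!) = 52

Legendre's formula: v_p(n!) = Σ_{k ≥ 1} ⌊n / p^k⌋. For p = 37, n = 1922, the terms are:
  ⌊1922/37^1⌋ = ⌊1922/37⌋ = 51
  ⌊1922/37^2⌋ = ⌊1922/1369⌋ = 1
(the next term ⌊1922/37^3⌋ = 0, terminating the sum). Summing: v_37(1922!) = 51 + 1 = 52.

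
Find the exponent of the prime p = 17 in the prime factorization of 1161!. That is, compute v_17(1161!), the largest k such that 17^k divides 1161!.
v_17(1161!) = 72

Legendre's formula: v_p(n!) = Σ_{k ≥ 1} ⌊n / p^k⌋. For p = 17, n = 1161, the terms are:
  ⌊1161/17^1⌋ = ⌊1161/17⌋ = 68
  ⌊1161/17^2⌋ = ⌊1161/289⌋ = 4
(the next term ⌊1161/17^3⌋ = 0, terminating the sum). Summing: v_17(1161!) = 68 + 4 = 72.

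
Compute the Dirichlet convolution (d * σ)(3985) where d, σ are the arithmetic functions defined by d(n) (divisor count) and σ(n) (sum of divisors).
(d * σ)(3985) = 6400

Divisors of 3985: [1, 5, 797, 3985]. For each d | 3985:
  d = 1: d(1) · σ(3985/1) = 1 · 4788 = 4788
  d = 5: d(5) · σ(3985/5) = 2 · 798 = 1596
  d = 797: d(797) · σ(3985/797) = 2 · 6 = 12
  d = 3985: d(3985) · σ(3985/3985) = 4 · 1 = 4
Summing: (d * σ)(3985) = 4788 + 1596 + 12 + 4 = 6400.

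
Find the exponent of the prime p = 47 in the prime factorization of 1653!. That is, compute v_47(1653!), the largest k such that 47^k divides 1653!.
v_47(1653!) = 35

Legendre's formula: v_p(n!) = Σ_{k ≥ 1} ⌊n / p^k⌋. For p = 47, n = 1653, the terms are:
  ⌊1653/47^1⌋ = ⌊1653/47⌋ = 35
(the next term ⌊1653/47^2⌋ = 0, terminating the sum). Summing: v_47(1653!) = 35 = 35.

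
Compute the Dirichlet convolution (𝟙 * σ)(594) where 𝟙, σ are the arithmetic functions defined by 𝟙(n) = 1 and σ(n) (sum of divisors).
(𝟙 * σ)(594) = 3016

Divisors of 594: [1, 2, 3, 6, 9, 11, 18, 22, 27, 33, 54, 66, 99, 198, 297, 594]. For each d | 594:
  d = 1: 𝟙(1) · σ(594/1) = 1 · 1440 = 1440
  d = 2: 𝟙(2) · σ(594/2) = 1 · 480 = 480
  d = 3: 𝟙(3) · σ(594/3) = 1 · 468 = 468
  d = 6: 𝟙(6) · σ(594/6) = 1 · 156 = 156
  d = 9: 𝟙(9) · σ(594/9) = 1 · 144 = 144
  d = 11: 𝟙(11) · σ(594/11) = 1 · 120 = 120
  d = 18: 𝟙(18) · σ(594/18) = 1 · 48 = 48
  d = 22: 𝟙(22) · σ(594/22) = 1 · 40 = 40
  d = 27: 𝟙(27) · σ(594/27) = 1 · 36 = 36
  d = 33: 𝟙(33) · σ(594/33) = 1 · 39 = 39
  d = 54: 𝟙(54) · σ(594/54) = 1 · 12 = 12
  d = 66: 𝟙(66) · σ(594/66) = 1 · 13 = 13
  d = 99: 𝟙(99) · σ(594/99) = 1 · 12 = 12
  d = 198: 𝟙(198) · σ(594/198) = 1 · 4 = 4
  d = 297: 𝟙(297) · σ(594/297) = 1 · 3 = 3
  d = 594: 𝟙(594) · σ(594/594) = 1 · 1 = 1
Summing: (𝟙 * σ)(594) = 1440 + 480 + 468 + 156 + 144 + 120 + 48 + 40 + 36 + 39 + 12 + 13 + 12 + 4 + 3 + 1 = 3016.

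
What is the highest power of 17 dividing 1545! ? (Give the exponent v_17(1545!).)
v_17(1545!) = 95

Legendre's formula: v_p(n!) = Σ_{k ≥ 1} ⌊n / p^k⌋. For p = 17, n = 1545, the terms are:
  ⌊1545/17^1⌋ = ⌊1545/17⌋ = 90
  ⌊1545/17^2⌋ = ⌊1545/289⌋ = 5
(the next term ⌊1545/17^3⌋ = 0, terminating the sum). Summing: v_17(1545!) = 90 + 5 = 95.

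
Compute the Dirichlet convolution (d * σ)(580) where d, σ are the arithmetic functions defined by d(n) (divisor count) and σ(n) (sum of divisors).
(d * σ)(580) = 4096

Divisors of 580: [1, 2, 4, 5, 10, 20, 29, 58, 116, 145, 290, 580]. For each d | 580:
  d = 1: d(1) · σ(580/1) = 1 · 1260 = 1260
  d = 2: d(2) · σ(580/2) = 2 · 540 = 1080
  d = 4: d(4) · σ(580/4) = 3 · 180 = 540
  d = 5: d(5) · σ(580/5) = 2 · 210 = 420
  d = 10: d(10) · σ(580/10) = 4 · 90 = 360
  d = 20: d(20) · σ(580/20) = 6 · 30 = 180
  d = 29: d(29) · σ(580/29) = 2 · 42 = 84
  d = 58: d(58) · σ(580/58) = 4 · 18 = 72
  d = 116: d(116) · σ(580/116) = 6 · 6 = 36
  d = 145: d(145) · σ(580/145) = 4 · 7 = 28
  d = 290: d(290) · σ(580/290) = 8 · 3 = 24
  d = 580: d(580) · σ(580/580) = 12 · 1 = 12
Summing: (d * σ)(580) = 1260 + 1080 + 540 + 420 + 360 + 180 + 84 + 72 + 36 + 28 + 24 + 12 = 4096.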